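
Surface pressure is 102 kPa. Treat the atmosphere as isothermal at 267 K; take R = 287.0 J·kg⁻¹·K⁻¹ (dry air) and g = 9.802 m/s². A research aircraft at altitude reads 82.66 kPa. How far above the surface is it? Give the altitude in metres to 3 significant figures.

Scale height: H = RT/g = 287.0 × 267 / 9.802 = 7817.7 m.
Invert the barometric formula: z = H ln(P₀/P).
P₀/P = 102/82.66 = 1.2340; ln(1.2340) = 0.21026.
z = 7817.7 × 0.21026 = 1643.7 m.

z ≈ 1640 m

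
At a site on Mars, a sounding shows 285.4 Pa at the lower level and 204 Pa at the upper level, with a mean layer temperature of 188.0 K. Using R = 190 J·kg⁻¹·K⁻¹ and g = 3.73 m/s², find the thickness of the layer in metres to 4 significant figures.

Δz ≈ 3215 m

Hypsometric equation: Δz = (R T̄/g) ln(P₁/P₂).
R T̄/g = 190 × 188.0 / 3.73 = 9576.4 m.
ln(285.4/204) = ln(1.3990) = 0.33576.
Δz = 9576.4 × 0.33576 = 3215.4 m.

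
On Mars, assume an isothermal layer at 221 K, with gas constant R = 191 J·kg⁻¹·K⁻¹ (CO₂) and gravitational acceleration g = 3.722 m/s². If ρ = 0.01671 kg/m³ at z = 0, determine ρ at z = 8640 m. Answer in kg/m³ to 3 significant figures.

ρ ≈ 0.00780 kg/m³

Scale height: H = RT/g = 191 × 221 / 3.722 = 11341 m.
In an isothermal atmosphere, density decays like pressure: ρ = ρ₀ exp(−z/H).
z/H = 8640.0/11341 = 0.76184; exp(−0.76184) = 0.46681.
ρ = 0.01671 × 0.46681 = 0.0078004 kg/m³.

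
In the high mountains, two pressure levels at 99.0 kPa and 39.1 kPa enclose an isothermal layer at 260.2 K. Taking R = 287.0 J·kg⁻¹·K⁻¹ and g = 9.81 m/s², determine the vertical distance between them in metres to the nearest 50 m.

Δz ≈ 7050 m

Hypsometric equation: Δz = (R T̄/g) ln(P₁/P₂).
R T̄/g = 287.0 × 260.2 / 9.81 = 7612.4 m.
ln(99.0/39.1) = ln(2.5320) = 0.92901.
Δz = 7612.4 × 0.92901 = 7072.0 m.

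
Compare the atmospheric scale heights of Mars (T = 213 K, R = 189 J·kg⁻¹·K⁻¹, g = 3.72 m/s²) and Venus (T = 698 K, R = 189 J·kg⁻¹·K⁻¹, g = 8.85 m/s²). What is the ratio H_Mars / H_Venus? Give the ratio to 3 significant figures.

H_Mars/H_Venus ≈ 0.726

H = RT/g for each body.
H_Mars = 189 × 213 / 3.72 = 10822 m.
H_Venus = 189 × 698 / 8.85 = 14906 m.
H_Mars/H_Venus = 10822/14906 = 0.72602.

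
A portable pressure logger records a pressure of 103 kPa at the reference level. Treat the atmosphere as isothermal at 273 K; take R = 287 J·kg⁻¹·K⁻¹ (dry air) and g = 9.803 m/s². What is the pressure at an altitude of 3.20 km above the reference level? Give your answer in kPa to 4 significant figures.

Scale height: H = RT/g = 287 × 273 / 9.803 = 7992.6 m.
Barometric formula: P = P₀ exp(−z/H).
z/H = 3200.0/7992.6 = 0.40037; exp(−0.40037) = 0.67007.
P = 103 × 0.67007 = 69.017 kPa.

P ≈ 69.02 kPa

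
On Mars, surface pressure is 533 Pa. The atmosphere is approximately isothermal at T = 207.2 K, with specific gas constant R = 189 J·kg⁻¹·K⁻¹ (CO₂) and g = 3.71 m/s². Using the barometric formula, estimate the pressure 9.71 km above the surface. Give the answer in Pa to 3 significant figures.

Scale height: H = RT/g = 189 × 207.2 / 3.71 = 10555 m.
Barometric formula: P = P₀ exp(−z/H).
z/H = 9710.0/10555 = 0.91994; exp(−0.91994) = 0.39854.
P = 533 × 0.39854 = 212.42 Pa.

P ≈ 212 Pa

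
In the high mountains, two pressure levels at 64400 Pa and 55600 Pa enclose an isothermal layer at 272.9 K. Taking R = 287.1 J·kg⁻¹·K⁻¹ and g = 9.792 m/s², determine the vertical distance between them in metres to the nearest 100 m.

Δz ≈ 1200 m

Hypsometric equation: Δz = (R T̄/g) ln(P₁/P₂).
R T̄/g = 287.1 × 272.9 / 9.792 = 8001.4 m.
ln(64400/55600) = ln(1.1583) = 0.14695.
Δz = 8001.4 × 0.14695 = 1175.8 m.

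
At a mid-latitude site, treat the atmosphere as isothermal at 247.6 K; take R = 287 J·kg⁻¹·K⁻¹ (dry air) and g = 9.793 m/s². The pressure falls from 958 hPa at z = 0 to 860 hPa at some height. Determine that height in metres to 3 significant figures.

z ≈ 783 m

Scale height: H = RT/g = 287 × 247.6 / 9.793 = 7256.3 m.
Invert the barometric formula: z = H ln(P₀/P).
P₀/P = 958/860 = 1.1140; ln(1.1140) = 0.10796.
z = 7256.3 × 0.10796 = 783.39 m.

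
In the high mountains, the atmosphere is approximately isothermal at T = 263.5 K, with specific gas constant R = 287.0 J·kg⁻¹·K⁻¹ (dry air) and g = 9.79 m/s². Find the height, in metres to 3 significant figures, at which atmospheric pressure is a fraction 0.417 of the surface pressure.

Scale height: H = RT/g = 287.0 × 263.5 / 9.79 = 7724.7 m.
Set P/P₀ = exp(−z/H) = 0.417, so z = −H ln(0.417).
−ln(0.417) = 0.87467; z = 7724.7 × 0.87467 = 6756.6 m.

z ≈ 6760 m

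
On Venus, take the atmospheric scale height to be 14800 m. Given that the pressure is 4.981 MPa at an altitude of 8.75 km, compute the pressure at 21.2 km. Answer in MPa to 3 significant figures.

P ≈ 2.15 MPa

Between two levels, P₂ = P₁ exp(−Δz/H) with Δz = z₂ − z₁.
Δz = 21200 − 8750.0 = 12450 m; Δz/H = 12450/14800 = 0.84122.
P₂ = 4.981 × exp(−0.84122) = 4.981 × 0.43118 = 2.1477 MPa.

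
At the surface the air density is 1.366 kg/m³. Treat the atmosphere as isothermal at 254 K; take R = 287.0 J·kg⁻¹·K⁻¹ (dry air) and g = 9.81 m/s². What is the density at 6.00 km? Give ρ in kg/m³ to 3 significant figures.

Scale height: H = RT/g = 287.0 × 254 / 9.81 = 7431.0 m.
In an isothermal atmosphere, density decays like pressure: ρ = ρ₀ exp(−z/H).
z/H = 6000.0/7431.0 = 0.80743; exp(−0.80743) = 0.44600.
ρ = 1.366 × 0.44600 = 0.60924 kg/m³.

ρ ≈ 0.609 kg/m³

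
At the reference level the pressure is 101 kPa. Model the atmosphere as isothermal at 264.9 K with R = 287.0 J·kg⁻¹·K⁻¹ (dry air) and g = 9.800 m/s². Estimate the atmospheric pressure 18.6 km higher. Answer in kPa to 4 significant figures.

Scale height: H = RT/g = 287.0 × 264.9 / 9.800 = 7757.8 m.
Barometric formula: P = P₀ exp(−z/H).
z/H = 18600/7757.8 = 2.3976; exp(−2.3976) = 0.090936.
P = 101 × 0.090936 = 9.1845 kPa.

P ≈ 9.185 kPa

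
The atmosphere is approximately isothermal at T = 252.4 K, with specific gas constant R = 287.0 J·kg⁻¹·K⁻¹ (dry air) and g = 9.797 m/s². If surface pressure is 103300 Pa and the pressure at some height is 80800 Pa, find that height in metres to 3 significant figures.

Scale height: H = RT/g = 287.0 × 252.4 / 9.797 = 7394.0 m.
Invert the barometric formula: z = H ln(P₀/P).
P₀/P = 103300/80800 = 1.2785; ln(1.2785) = 0.24569.
z = 7394.0 × 0.24569 = 1816.6 m.

z ≈ 1820 m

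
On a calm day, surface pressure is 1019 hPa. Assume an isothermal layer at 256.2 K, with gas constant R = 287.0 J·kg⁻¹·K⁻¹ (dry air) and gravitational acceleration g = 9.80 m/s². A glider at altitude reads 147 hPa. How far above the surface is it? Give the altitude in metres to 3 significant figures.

Scale height: H = RT/g = 287.0 × 256.2 / 9.80 = 7503.0 m.
Invert the barometric formula: z = H ln(P₀/P).
P₀/P = 1019/147 = 6.9320; ln(6.9320) = 1.9361.
z = 7503.0 × 1.9361 = 14527 m.

z ≈ 14500 m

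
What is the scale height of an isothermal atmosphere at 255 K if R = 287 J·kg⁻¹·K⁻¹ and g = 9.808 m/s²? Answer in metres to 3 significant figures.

H ≈ 7460 m

The scale height of an isothermal atmosphere is H = RT/g.
H = 287 × 255 / 9.808 = 73185/9.808 = 7461.8 m.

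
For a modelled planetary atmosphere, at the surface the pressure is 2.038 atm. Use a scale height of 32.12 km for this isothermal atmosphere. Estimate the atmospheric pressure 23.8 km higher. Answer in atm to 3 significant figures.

Barometric formula: P = P₀ exp(−z/H).
z/H = 23800/32120 = 0.74097; exp(−0.74097) = 0.47665.
P = 2.038 × 0.47665 = 0.97141 atm.

P ≈ 0.971 atm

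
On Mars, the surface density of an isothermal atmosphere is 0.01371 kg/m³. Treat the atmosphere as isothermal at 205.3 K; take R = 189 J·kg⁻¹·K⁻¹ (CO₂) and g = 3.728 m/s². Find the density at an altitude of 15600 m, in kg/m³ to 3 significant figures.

Scale height: H = RT/g = 189 × 205.3 / 3.728 = 10408 m.
In an isothermal atmosphere, density decays like pressure: ρ = ρ₀ exp(−z/H).
z/H = 15600/10408 = 1.4988; exp(−1.4988) = 0.22340.
ρ = 0.01371 × 0.22340 = 0.0030628 kg/m³.

ρ ≈ 0.00306 kg/m³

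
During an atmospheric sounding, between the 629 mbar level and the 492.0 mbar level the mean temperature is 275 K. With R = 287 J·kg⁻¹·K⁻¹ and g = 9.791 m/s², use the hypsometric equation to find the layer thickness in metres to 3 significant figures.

Hypsometric equation: Δz = (R T̄/g) ln(P₁/P₂).
R T̄/g = 287 × 275 / 9.791 = 8061.0 m.
ln(629/492.0) = ln(1.2785) = 0.24569.
Δz = 8061.0 × 0.24569 = 1980.5 m.

Δz ≈ 1980 m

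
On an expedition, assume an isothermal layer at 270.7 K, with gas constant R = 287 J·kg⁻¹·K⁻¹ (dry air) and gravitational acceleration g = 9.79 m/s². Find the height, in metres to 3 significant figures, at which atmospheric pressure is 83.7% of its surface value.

z ≈ 1410 m

Scale height: H = RT/g = 287 × 270.7 / 9.79 = 7935.7 m.
Set P/P₀ = exp(−z/H) = 0.837, so z = −H ln(0.837).
−ln(0.837) = 0.17793; z = 7935.7 × 0.17793 = 1412.0 m.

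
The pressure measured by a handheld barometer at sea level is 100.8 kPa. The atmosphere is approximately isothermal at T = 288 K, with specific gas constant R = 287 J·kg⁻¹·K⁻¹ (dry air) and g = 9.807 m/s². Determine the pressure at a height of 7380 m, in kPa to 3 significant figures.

P ≈ 42.0 kPa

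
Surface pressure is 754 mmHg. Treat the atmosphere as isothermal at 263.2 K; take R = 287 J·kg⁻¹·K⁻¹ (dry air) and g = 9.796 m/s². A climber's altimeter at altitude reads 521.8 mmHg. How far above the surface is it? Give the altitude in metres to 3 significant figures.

z ≈ 2840 m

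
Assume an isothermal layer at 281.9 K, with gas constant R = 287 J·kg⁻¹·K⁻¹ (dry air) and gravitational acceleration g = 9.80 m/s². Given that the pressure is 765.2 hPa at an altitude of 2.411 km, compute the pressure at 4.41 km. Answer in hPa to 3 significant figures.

Scale height: H = RT/g = 287 × 281.9 / 9.80 = 8255.6 m.
Between two levels, P₂ = P₁ exp(−Δz/H) with Δz = z₂ − z₁.
Δz = 4410.0 − 2411.0 = 1999.0 m; Δz/H = 1999.0/8255.6 = 0.24214.
P₂ = 765.2 × exp(−0.24214) = 765.2 × 0.78495 = 600.64 hPa.

P ≈ 601 hPa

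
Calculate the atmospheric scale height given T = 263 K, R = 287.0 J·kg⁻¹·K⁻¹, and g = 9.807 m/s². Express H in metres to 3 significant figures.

H ≈ 7700 m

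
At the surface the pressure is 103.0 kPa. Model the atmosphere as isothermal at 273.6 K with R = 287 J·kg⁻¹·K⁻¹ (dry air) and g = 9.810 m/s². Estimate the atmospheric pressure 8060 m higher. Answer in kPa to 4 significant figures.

P ≈ 37.63 kPa

Scale height: H = RT/g = 287 × 273.6 / 9.810 = 8004.4 m.
Barometric formula: P = P₀ exp(−z/H).
z/H = 8060.0/8004.4 = 1.0069; exp(−1.0069) = 0.36535.
P = 103.0 × 0.36535 = 37.631 kPa.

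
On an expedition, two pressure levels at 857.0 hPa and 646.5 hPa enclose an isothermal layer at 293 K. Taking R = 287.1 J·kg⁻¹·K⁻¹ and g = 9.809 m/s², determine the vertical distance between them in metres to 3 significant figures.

Hypsometric equation: Δz = (R T̄/g) ln(P₁/P₂).
R T̄/g = 287.1 × 293 / 9.809 = 8575.8 m.
ln(857.0/646.5) = ln(1.3256) = 0.28187.
Δz = 8575.8 × 0.28187 = 2417.3 m.

Δz ≈ 2420 m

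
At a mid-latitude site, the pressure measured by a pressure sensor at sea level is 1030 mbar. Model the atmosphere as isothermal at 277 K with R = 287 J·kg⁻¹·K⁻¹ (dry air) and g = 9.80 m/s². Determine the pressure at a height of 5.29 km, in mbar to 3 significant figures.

P ≈ 537 mbar

Scale height: H = RT/g = 287 × 277 / 9.80 = 8112.1 m.
Barometric formula: P = P₀ exp(−z/H).
z/H = 5290.0/8112.1 = 0.65211; exp(−0.65211) = 0.52095.
P = 1030 × 0.52095 = 536.58 mbar.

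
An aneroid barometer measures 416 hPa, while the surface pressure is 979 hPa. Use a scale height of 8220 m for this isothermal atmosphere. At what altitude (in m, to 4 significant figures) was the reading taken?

z ≈ 7035 m

Invert the barometric formula: z = H ln(P₀/P).
P₀/P = 979/416 = 2.3534; ln(2.3534) = 0.85586.
z = 8220.0 × 0.85586 = 7035.2 m.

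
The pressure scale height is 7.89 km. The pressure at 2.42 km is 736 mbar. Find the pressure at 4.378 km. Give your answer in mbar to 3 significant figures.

P ≈ 574 mbar

Between two levels, P₂ = P₁ exp(−Δz/H) with Δz = z₂ − z₁.
Δz = 4378.0 − 2420.0 = 1958.0 m; Δz/H = 1958.0/7890.0 = 0.24816.
P₂ = 736 × exp(−0.24816) = 736 × 0.78024 = 574.26 mbar.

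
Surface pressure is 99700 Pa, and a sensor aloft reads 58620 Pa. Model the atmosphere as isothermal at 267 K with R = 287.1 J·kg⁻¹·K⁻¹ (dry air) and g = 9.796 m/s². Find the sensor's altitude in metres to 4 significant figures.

z ≈ 4156 m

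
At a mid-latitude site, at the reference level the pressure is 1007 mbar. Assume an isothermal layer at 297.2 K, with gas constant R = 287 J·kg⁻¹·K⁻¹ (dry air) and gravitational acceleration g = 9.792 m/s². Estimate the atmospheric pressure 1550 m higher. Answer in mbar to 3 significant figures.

Scale height: H = RT/g = 287 × 297.2 / 9.792 = 8710.8 m.
Barometric formula: P = P₀ exp(−z/H).
z/H = 1550.0/8710.8 = 0.17794; exp(−0.17794) = 0.83699.
P = 1007 × 0.83699 = 842.85 mbar.

P ≈ 843 mbar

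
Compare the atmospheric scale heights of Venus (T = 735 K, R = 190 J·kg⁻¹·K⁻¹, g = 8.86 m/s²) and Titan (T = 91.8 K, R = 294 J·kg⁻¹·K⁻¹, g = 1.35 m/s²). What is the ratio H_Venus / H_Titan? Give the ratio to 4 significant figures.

H_Venus/H_Titan ≈ 0.7884

H = RT/g for each body.
H_Venus = 190 × 735 / 8.86 = 15762 m.
H_Titan = 294 × 91.8 / 1.35 = 19992 m.
H_Venus/H_Titan = 15762/19992 = 0.78842.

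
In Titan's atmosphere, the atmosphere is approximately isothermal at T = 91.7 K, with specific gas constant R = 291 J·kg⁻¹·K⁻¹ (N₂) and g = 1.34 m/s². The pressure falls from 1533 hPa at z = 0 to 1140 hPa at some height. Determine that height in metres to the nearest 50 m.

z ≈ 5900 m

Scale height: H = RT/g = 291 × 91.7 / 1.34 = 19914 m.
Invert the barometric formula: z = H ln(P₀/P).
P₀/P = 1533/1140 = 1.3447; ln(1.3447) = 0.29617.
z = 19914 × 0.29617 = 5897.9 m.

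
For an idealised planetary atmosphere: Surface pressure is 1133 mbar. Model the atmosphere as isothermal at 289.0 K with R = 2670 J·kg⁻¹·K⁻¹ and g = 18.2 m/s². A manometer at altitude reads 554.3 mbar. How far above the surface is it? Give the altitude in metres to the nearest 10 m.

Scale height: H = RT/g = 2670 × 289.0 / 18.2 = 42397 m.
Invert the barometric formula: z = H ln(P₀/P).
P₀/P = 1133/554.3 = 2.0440; ln(2.0440) = 0.71491.
z = 42397 × 0.71491 = 30310 m.

z ≈ 30310 m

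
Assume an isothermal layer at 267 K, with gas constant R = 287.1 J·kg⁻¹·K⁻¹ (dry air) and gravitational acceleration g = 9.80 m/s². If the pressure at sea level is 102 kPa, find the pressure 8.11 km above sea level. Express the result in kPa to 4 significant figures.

P ≈ 36.17 kPa

Scale height: H = RT/g = 287.1 × 267 / 9.80 = 7822.0 m.
Barometric formula: P = P₀ exp(−z/H).
z/H = 8110.0/7822.0 = 1.0368; exp(−1.0368) = 0.35459.
P = 102 × 0.35459 = 36.168 kPa.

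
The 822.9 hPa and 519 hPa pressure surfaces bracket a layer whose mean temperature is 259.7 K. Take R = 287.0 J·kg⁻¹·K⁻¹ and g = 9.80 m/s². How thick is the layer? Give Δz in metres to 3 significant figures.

Hypsometric equation: Δz = (R T̄/g) ln(P₁/P₂).
R T̄/g = 287.0 × 259.7 / 9.80 = 7605.5 m.
ln(822.9/519) = ln(1.5855) = 0.46090.
Δz = 7605.5 × 0.46090 = 3505.4 m.

Δz ≈ 3510 m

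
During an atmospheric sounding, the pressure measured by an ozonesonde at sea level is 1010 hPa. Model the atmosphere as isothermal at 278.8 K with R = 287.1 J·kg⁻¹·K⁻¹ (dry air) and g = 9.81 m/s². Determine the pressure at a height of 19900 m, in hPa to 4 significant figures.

P ≈ 88.13 hPa

Scale height: H = RT/g = 287.1 × 278.8 / 9.81 = 8159.4 m.
Barometric formula: P = P₀ exp(−z/H).
z/H = 19900/8159.4 = 2.4389; exp(−2.4389) = 0.087257.
P = 1010 × 0.087257 = 88.130 hPa.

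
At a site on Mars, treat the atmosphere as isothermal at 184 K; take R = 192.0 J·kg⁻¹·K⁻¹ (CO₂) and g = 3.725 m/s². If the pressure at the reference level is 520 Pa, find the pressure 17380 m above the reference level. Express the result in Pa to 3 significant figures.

P ≈ 83.2 Pa

Scale height: H = RT/g = 192.0 × 184 / 3.725 = 9484.0 m.
Barometric formula: P = P₀ exp(−z/H).
z/H = 17380/9484.0 = 1.8326; exp(−1.8326) = 0.16000.
P = 520 × 0.16000 = 83.200 Pa.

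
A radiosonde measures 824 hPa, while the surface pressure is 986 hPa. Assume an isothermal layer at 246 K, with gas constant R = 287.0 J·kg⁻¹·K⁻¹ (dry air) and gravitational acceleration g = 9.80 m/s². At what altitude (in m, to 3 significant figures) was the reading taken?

Scale height: H = RT/g = 287.0 × 246 / 9.80 = 7204.3 m.
Invert the barometric formula: z = H ln(P₀/P).
P₀/P = 986/824 = 1.1966; ln(1.1966) = 0.17948.
z = 7204.3 × 0.17948 = 1293.0 m.

z ≈ 1290 m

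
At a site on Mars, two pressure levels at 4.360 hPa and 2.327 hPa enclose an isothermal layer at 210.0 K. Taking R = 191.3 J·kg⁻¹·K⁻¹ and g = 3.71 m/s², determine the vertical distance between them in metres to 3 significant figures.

Hypsometric equation: Δz = (R T̄/g) ln(P₁/P₂).
R T̄/g = 191.3 × 210.0 / 3.71 = 10828 m.
ln(4.360/2.327) = ln(1.8737) = 0.62792.
Δz = 10828 × 0.62792 = 6799.1 m.

Δz ≈ 6800 m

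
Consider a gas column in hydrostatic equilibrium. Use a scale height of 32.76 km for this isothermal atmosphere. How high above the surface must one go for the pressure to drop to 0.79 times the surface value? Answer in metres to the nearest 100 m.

z ≈ 7700 m

Set P/P₀ = exp(−z/H) = 0.79, so z = −H ln(0.79).
−ln(0.79) = 0.23572; z = 32760 × 0.23572 = 7722.2 m.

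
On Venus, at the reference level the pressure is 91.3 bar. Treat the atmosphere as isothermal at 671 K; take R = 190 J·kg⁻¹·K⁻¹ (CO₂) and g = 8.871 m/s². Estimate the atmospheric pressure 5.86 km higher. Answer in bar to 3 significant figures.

P ≈ 60.7 bar

Scale height: H = RT/g = 190 × 671 / 8.871 = 14372 m.
Barometric formula: P = P₀ exp(−z/H).
z/H = 5860.0/14372 = 0.40774; exp(−0.40774) = 0.66515.
P = 91.3 × 0.66515 = 60.728 bar.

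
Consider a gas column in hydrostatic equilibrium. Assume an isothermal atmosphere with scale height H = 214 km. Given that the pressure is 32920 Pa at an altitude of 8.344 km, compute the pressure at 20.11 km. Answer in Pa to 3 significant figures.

P ≈ 31200 Pa

Between two levels, P₂ = P₁ exp(−Δz/H) with Δz = z₂ − z₁.
Δz = 20110 − 8344.0 = 11766 m; Δz/H = 11766/214000 = 0.054981.
P₂ = 32920 × exp(−0.054981) = 32920 × 0.94650 = 31159 Pa.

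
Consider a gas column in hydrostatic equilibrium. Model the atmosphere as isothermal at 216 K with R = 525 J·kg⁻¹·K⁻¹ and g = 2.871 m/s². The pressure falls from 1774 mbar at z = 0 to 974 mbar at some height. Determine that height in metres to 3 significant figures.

Scale height: H = RT/g = 525 × 216 / 2.871 = 39498 m.
Invert the barometric formula: z = H ln(P₀/P).
P₀/P = 1774/974 = 1.8214; ln(1.8214) = 0.59961.
z = 39498 × 0.59961 = 23683 m.

z ≈ 23700 m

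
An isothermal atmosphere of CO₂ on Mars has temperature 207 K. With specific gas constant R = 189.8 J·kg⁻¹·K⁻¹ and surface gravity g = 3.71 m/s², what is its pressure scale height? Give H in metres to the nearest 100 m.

H ≈ 10600 m

The scale height of an isothermal atmosphere is H = RT/g.
H = 189.8 × 207 / 3.71 = 39289/3.71 = 10590 m.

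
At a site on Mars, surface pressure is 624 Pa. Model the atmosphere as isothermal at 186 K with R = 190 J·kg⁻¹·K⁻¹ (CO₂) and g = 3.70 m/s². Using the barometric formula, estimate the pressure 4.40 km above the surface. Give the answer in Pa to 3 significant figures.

P ≈ 394 Pa

Scale height: H = RT/g = 190 × 186 / 3.70 = 9551.4 m.
Barometric formula: P = P₀ exp(−z/H).
z/H = 4400.0/9551.4 = 0.46067; exp(−0.46067) = 0.63086.
P = 624 × 0.63086 = 393.66 Pa.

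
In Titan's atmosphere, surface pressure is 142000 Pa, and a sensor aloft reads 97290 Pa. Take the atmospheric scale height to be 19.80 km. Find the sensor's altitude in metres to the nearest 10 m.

z ≈ 7490 m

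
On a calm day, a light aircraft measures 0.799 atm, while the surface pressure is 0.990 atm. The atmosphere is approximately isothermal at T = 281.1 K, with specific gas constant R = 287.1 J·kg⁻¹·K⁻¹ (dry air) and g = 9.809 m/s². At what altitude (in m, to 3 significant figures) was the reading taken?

Scale height: H = RT/g = 287.1 × 281.1 / 9.809 = 8227.5 m.
Invert the barometric formula: z = H ln(P₀/P).
P₀/P = 0.990/0.799 = 1.2390; ln(1.2390) = 0.21430.
z = 8227.5 × 0.21430 = 1763.2 m.

z ≈ 1760 m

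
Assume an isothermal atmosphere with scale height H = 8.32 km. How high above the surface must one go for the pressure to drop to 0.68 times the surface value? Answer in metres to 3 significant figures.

z ≈ 3210 m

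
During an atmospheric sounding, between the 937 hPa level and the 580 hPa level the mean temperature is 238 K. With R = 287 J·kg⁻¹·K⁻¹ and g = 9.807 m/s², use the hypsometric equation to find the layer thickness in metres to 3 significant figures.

Δz ≈ 3340 m

Hypsometric equation: Δz = (R T̄/g) ln(P₁/P₂).
R T̄/g = 287 × 238 / 9.807 = 6965.0 m.
ln(937/580) = ln(1.6155) = 0.47964.
Δz = 6965.0 × 0.47964 = 3340.7 m.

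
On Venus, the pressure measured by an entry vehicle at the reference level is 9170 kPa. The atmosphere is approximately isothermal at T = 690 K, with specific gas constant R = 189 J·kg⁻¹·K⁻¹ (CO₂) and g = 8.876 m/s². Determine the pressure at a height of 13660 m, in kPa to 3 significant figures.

Scale height: H = RT/g = 189 × 690 / 8.876 = 14692 m.
Barometric formula: P = P₀ exp(−z/H).
z/H = 13660/14692 = 0.92976; exp(−0.92976) = 0.39465.
P = 9170 × 0.39465 = 3618.9 kPa.

P ≈ 3620 kPa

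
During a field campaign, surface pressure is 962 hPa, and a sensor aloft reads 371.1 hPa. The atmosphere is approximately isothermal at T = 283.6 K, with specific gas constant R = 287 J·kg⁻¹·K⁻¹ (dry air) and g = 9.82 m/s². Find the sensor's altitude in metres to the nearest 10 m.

Scale height: H = RT/g = 287 × 283.6 / 9.82 = 8288.5 m.
Invert the barometric formula: z = H ln(P₀/P).
P₀/P = 962/371.1 = 2.5923; ln(2.5923) = 0.95255.
z = 8288.5 × 0.95255 = 7895.2 m.

z ≈ 7900 m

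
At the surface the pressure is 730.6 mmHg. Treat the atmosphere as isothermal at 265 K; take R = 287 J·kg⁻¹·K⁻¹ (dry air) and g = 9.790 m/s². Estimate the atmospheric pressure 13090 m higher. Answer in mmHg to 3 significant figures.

P ≈ 135 mmHg

Scale height: H = RT/g = 287 × 265 / 9.790 = 7768.6 m.
Barometric formula: P = P₀ exp(−z/H).
z/H = 13090/7768.6 = 1.6850; exp(−1.6850) = 0.18544.
P = 730.6 × 0.18544 = 135.48 mmHg.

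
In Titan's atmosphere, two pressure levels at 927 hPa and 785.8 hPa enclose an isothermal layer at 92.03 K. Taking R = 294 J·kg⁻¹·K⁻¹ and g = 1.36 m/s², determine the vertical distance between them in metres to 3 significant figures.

Hypsometric equation: Δz = (R T̄/g) ln(P₁/P₂).
R T̄/g = 294 × 92.03 / 1.36 = 19895 m.
ln(927/785.8) = ln(1.1797) = 0.16526.
Δz = 19895 × 0.16526 = 3287.8 m.

Δz ≈ 3290 m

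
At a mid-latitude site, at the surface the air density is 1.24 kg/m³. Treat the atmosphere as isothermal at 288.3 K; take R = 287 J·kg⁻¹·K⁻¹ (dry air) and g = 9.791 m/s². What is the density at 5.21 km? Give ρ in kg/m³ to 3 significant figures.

ρ ≈ 0.669 kg/m³

Scale height: H = RT/g = 287 × 288.3 / 9.791 = 8450.8 m.
In an isothermal atmosphere, density decays like pressure: ρ = ρ₀ exp(−z/H).
z/H = 5210.0/8450.8 = 0.61651; exp(−0.61651) = 0.53983.
ρ = 1.24 × 0.53983 = 0.66939 kg/m³.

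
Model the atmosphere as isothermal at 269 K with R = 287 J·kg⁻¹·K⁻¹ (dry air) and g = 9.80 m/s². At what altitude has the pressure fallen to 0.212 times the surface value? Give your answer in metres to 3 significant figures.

Scale height: H = RT/g = 287 × 269 / 9.80 = 7877.9 m.
Set P/P₀ = exp(−z/H) = 0.212, so z = −H ln(0.212).
−ln(0.212) = 1.5512; z = 7877.9 × 1.5512 = 12220 m.

z ≈ 12200 m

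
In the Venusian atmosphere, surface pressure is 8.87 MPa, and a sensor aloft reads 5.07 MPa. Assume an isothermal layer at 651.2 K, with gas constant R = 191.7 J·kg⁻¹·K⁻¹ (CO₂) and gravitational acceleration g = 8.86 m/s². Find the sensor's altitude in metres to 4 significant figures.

z ≈ 7881 m

Scale height: H = RT/g = 191.7 × 651.2 / 8.86 = 14090 m.
Invert the barometric formula: z = H ln(P₀/P).
P₀/P = 8.87/5.07 = 1.7495; ln(1.7495) = 0.55933.
z = 14090 × 0.55933 = 7881.0 m.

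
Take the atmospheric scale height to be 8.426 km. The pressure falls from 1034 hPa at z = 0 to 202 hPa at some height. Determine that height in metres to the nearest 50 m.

z ≈ 13750 m

Invert the barometric formula: z = H ln(P₀/P).
P₀/P = 1034/202 = 5.1188; ln(5.1188) = 1.6329.
z = 8426.0 × 1.6329 = 13759 m.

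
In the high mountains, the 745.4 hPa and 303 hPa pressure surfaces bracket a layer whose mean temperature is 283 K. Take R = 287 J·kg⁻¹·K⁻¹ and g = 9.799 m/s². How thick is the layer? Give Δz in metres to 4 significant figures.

Δz ≈ 7461 m

Hypsometric equation: Δz = (R T̄/g) ln(P₁/P₂).
R T̄/g = 287 × 283 / 9.799 = 8288.7 m.
ln(745.4/303) = ln(2.4601) = 0.90020.
Δz = 8288.7 × 0.90020 = 7461.5 m.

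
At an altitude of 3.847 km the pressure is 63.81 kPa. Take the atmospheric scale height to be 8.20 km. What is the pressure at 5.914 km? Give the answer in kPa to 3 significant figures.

P ≈ 49.6 kPa

Between two levels, P₂ = P₁ exp(−Δz/H) with Δz = z₂ − z₁.
Δz = 5914.0 − 3847.0 = 2067.0 m; Δz/H = 2067.0/8200.0 = 0.25207.
P₂ = 63.81 × exp(−0.25207) = 63.81 × 0.77719 = 49.592 kPa.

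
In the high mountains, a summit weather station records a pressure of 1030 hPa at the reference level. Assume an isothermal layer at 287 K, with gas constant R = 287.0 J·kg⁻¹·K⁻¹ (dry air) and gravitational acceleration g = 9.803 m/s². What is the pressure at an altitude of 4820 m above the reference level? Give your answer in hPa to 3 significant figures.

P ≈ 580 hPa

Scale height: H = RT/g = 287.0 × 287 / 9.803 = 8402.4 m.
Barometric formula: P = P₀ exp(−z/H).
z/H = 4820.0/8402.4 = 0.57365; exp(−0.57365) = 0.56347.
P = 1030 × 0.56347 = 580.37 hPa.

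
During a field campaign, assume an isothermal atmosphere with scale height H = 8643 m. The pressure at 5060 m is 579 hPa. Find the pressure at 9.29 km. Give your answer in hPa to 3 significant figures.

P ≈ 355 hPa

Between two levels, P₂ = P₁ exp(−Δz/H) with Δz = z₂ − z₁.
Δz = 9290.0 − 5060.0 = 4230.0 m; Δz/H = 4230.0/8643.0 = 0.48941.
P₂ = 579 × exp(−0.48941) = 579 × 0.61299 = 354.92 hPa.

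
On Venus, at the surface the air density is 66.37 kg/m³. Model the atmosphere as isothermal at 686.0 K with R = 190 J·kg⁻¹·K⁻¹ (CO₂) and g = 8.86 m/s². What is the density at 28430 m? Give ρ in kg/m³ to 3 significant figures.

ρ ≈ 9.61 kg/m³

Scale height: H = RT/g = 190 × 686.0 / 8.86 = 14711 m.
In an isothermal atmosphere, density decays like pressure: ρ = ρ₀ exp(−z/H).
z/H = 28430/14711 = 1.9326; exp(−1.9326) = 0.14477.
ρ = 66.37 × 0.14477 = 9.6084 kg/m³.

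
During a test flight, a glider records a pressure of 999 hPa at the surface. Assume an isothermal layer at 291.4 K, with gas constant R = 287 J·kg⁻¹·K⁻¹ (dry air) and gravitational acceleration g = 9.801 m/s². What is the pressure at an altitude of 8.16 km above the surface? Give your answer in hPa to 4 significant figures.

P ≈ 383.9 hPa

Scale height: H = RT/g = 287 × 291.4 / 9.801 = 8533.0 m.
Barometric formula: P = P₀ exp(−z/H).
z/H = 8160.0/8533.0 = 0.95629; exp(−0.95629) = 0.38432.
P = 999 × 0.38432 = 383.94 hPa.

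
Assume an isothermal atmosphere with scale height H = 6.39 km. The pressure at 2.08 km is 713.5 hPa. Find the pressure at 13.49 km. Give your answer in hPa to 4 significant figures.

Between two levels, P₂ = P₁ exp(−Δz/H) with Δz = z₂ − z₁.
Δz = 13490 − 2080.0 = 11410 m; Δz/H = 11410/6390.0 = 1.7856.
P₂ = 713.5 × exp(−1.7856) = 713.5 × 0.16770 = 119.65 hPa.

P ≈ 119.7 hPa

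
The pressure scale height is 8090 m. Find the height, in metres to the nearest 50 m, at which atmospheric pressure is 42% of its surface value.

Set P/P₀ = exp(−z/H) = 0.42, so z = −H ln(0.42).
−ln(0.42) = 0.86750; z = 8090.0 × 0.86750 = 7018.1 m.

z ≈ 7000 m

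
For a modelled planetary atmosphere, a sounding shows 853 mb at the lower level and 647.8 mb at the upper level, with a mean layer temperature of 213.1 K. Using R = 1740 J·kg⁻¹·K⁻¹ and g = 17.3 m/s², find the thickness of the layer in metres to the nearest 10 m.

Δz ≈ 5900 m

Hypsometric equation: Δz = (R T̄/g) ln(P₁/P₂).
R T̄/g = 1740 × 213.1 / 17.3 = 21433 m.
ln(853/647.8) = ln(1.3168) = 0.27520.
Δz = 21433 × 0.27520 = 5898.4 m.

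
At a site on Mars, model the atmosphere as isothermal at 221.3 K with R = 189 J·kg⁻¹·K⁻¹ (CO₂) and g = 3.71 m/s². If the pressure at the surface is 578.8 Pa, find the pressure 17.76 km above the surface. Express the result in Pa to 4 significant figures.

P ≈ 119.8 Pa

Scale height: H = RT/g = 189 × 221.3 / 3.71 = 11274 m.
Barometric formula: P = P₀ exp(−z/H).
z/H = 17760/11274 = 1.5753; exp(−1.5753) = 0.20695.
P = 578.8 × 0.20695 = 119.78 Pa.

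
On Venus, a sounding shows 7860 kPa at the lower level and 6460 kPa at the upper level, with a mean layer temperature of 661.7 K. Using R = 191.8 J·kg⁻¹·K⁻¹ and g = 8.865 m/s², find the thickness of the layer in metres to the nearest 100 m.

Hypsometric equation: Δz = (R T̄/g) ln(P₁/P₂).
R T̄/g = 191.8 × 661.7 / 8.865 = 14316 m.
ln(7860/6460) = ln(1.2167) = 0.19614.
Δz = 14316 × 0.19614 = 2807.9 m.

Δz ≈ 2800 m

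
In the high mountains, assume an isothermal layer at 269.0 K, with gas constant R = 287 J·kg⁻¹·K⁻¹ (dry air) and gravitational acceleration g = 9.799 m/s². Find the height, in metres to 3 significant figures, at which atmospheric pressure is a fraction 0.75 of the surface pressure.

z ≈ 2270 m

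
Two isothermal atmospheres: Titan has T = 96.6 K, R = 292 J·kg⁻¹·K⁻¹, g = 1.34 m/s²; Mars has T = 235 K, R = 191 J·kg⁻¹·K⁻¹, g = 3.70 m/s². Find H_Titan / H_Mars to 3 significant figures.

H = RT/g for each body.
H_Titan = 292 × 96.6 / 1.34 = 21050 m.
H_Mars = 191 × 235 / 3.70 = 12131 m.
H_Titan/H_Mars = 21050/12131 = 1.7352.

H_Titan/H_Mars ≈ 1.74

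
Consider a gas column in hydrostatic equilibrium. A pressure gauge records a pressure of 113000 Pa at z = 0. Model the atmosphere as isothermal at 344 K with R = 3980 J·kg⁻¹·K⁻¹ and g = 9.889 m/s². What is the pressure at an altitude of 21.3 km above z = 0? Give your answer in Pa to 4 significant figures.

Scale height: H = RT/g = 3980 × 344 / 9.889 = 138450 m.
Barometric formula: P = P₀ exp(−z/H).
z/H = 21300/138450 = 0.15385; exp(−0.15385) = 0.85740.
P = 113000 × 0.85740 = 96886 Pa.

P ≈ 96890 Pa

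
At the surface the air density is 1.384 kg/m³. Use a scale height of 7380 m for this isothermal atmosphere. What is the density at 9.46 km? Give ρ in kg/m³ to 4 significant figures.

In an isothermal atmosphere, density decays like pressure: ρ = ρ₀ exp(−z/H).
z/H = 9460.0/7380.0 = 1.2818; exp(−1.2818) = 0.27754.
ρ = 1.384 × 0.27754 = 0.38412 kg/m³.

ρ ≈ 0.3841 kg/m³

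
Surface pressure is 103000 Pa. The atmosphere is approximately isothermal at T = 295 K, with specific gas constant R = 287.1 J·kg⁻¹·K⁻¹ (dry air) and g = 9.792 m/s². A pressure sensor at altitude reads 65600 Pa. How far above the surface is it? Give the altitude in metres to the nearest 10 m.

z ≈ 3900 m

Scale height: H = RT/g = 287.1 × 295 / 9.792 = 8649.4 m.
Invert the barometric formula: z = H ln(P₀/P).
P₀/P = 103000/65600 = 1.5701; ln(1.5701) = 0.45114.
z = 8649.4 × 0.45114 = 3902.1 m.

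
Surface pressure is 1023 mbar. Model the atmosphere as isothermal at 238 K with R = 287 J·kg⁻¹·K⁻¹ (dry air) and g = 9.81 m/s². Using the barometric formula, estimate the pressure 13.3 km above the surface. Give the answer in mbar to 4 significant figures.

P ≈ 151.5 mbar

Scale height: H = RT/g = 287 × 238 / 9.81 = 6962.9 m.
Barometric formula: P = P₀ exp(−z/H).
z/H = 13300/6962.9 = 1.9101; exp(−1.9101) = 0.14807.
P = 1023 × 0.14807 = 151.48 mbar.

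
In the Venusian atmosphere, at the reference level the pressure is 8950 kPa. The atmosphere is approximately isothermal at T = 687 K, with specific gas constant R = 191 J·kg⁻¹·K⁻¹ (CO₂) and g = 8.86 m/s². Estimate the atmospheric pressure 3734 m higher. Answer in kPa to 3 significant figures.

Scale height: H = RT/g = 191 × 687 / 8.86 = 14810 m.
Barometric formula: P = P₀ exp(−z/H).
z/H = 3734.0/14810 = 0.25213; exp(−0.25213) = 0.77714.
P = 8950 × 0.77714 = 6955.4 kPa.

P ≈ 6960 kPa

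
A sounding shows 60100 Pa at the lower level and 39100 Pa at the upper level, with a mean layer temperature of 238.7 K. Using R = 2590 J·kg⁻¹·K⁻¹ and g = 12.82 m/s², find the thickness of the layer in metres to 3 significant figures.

Hypsometric equation: Δz = (R T̄/g) ln(P₁/P₂).
R T̄/g = 2590 × 238.7 / 12.82 = 48224 m.
ln(60100/39100) = ln(1.5371) = 0.42990.
Δz = 48224 × 0.42990 = 20731 m.

Δz ≈ 20700 m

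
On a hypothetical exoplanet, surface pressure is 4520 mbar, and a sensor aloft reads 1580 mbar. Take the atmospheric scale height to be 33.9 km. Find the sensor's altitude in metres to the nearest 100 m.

Invert the barometric formula: z = H ln(P₀/P).
P₀/P = 4520/1580 = 2.8608; ln(2.8608) = 1.0511.
z = 33900 × 1.0511 = 35632 m.

z ≈ 35600 m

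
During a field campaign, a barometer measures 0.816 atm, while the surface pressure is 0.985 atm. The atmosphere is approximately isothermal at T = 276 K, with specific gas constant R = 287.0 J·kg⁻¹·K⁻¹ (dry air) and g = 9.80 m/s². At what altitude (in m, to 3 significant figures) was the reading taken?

Scale height: H = RT/g = 287.0 × 276 / 9.80 = 8082.9 m.
Invert the barometric formula: z = H ln(P₀/P).
P₀/P = 0.985/0.816 = 1.2071; ln(1.2071) = 0.18822.
z = 8082.9 × 0.18822 = 1521.4 m.

z ≈ 1520 m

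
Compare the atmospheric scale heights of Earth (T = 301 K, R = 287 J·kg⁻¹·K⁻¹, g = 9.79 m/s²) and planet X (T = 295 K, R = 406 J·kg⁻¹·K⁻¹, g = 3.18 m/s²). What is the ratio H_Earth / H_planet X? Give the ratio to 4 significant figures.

H = RT/g for each body.
H_Earth = 287 × 301 / 9.79 = 8824.0 m.
H_planet X = 406 × 295 / 3.18 = 37664 m.
H_Earth/H_planet X = 8824.0/37664 = 0.23428.

H_Earth/H_planet X ≈ 0.2343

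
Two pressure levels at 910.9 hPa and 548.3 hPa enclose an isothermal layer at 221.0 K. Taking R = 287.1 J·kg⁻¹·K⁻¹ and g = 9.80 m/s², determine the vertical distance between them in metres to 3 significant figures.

Δz ≈ 3290 m

Hypsometric equation: Δz = (R T̄/g) ln(P₁/P₂).
R T̄/g = 287.1 × 221.0 / 9.80 = 6474.4 m.
ln(910.9/548.3) = ln(1.6613) = 0.50760.
Δz = 6474.4 × 0.50760 = 3286.4 m.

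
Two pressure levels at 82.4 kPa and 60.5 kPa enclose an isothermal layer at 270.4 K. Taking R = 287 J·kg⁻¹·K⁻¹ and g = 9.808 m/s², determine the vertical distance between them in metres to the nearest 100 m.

Δz ≈ 2400 m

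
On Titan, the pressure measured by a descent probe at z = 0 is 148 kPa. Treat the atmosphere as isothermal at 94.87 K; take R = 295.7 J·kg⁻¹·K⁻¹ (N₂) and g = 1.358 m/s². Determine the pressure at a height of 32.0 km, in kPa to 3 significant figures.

Scale height: H = RT/g = 295.7 × 94.87 / 1.358 = 20658 m.
Barometric formula: P = P₀ exp(−z/H).
z/H = 32000/20658 = 1.5490; exp(−1.5490) = 0.21246.
P = 148 × 0.21246 = 31.444 kPa.

P ≈ 31.4 kPa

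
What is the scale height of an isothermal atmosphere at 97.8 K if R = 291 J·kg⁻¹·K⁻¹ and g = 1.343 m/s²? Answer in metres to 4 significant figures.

The scale height of an isothermal atmosphere is H = RT/g.
H = 291 × 97.8 / 1.343 = 28460/1.343 = 21191 m.

H ≈ 21190 m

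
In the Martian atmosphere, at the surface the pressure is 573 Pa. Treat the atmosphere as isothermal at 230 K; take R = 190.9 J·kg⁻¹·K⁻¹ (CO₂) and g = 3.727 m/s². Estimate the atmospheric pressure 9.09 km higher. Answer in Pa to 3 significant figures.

Scale height: H = RT/g = 190.9 × 230 / 3.727 = 11781 m.
Barometric formula: P = P₀ exp(−z/H).
z/H = 9090.0/11781 = 0.77158; exp(−0.77158) = 0.46228.
P = 573 × 0.46228 = 264.89 Pa.

P ≈ 265 Pa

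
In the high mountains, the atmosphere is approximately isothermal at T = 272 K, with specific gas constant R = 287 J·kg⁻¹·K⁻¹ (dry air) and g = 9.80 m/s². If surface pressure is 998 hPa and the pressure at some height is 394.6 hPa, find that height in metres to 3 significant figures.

z ≈ 7390 m

Scale height: H = RT/g = 287 × 272 / 9.80 = 7965.7 m.
Invert the barometric formula: z = H ln(P₀/P).
P₀/P = 998/394.6 = 2.5291; ln(2.5291) = 0.92786.
z = 7965.7 × 0.92786 = 7391.1 m.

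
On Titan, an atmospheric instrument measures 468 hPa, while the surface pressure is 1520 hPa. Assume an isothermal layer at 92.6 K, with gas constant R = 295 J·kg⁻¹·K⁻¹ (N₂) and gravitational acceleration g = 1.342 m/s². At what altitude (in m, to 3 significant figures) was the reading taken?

z ≈ 24000 m

Scale height: H = RT/g = 295 × 92.6 / 1.342 = 20355 m.
Invert the barometric formula: z = H ln(P₀/P).
P₀/P = 1520/468 = 3.2479; ln(3.2479) = 1.1780.
z = 20355 × 1.1780 = 23978 m.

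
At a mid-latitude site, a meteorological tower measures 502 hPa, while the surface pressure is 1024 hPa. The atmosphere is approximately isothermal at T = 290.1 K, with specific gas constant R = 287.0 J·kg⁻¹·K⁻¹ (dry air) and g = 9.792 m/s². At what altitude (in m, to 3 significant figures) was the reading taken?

Scale height: H = RT/g = 287.0 × 290.1 / 9.792 = 8502.7 m.
Invert the barometric formula: z = H ln(P₀/P).
P₀/P = 1024/502 = 2.0398; ln(2.0398) = 0.71285.
z = 8502.7 × 0.71285 = 6061.1 m.

z ≈ 6060 m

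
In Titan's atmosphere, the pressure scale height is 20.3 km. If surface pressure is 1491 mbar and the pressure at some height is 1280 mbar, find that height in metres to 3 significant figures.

z ≈ 3100 m

Invert the barometric formula: z = H ln(P₀/P).
P₀/P = 1491/1280 = 1.1648; ln(1.1648) = 0.15255.
z = 20300 × 0.15255 = 3096.8 m.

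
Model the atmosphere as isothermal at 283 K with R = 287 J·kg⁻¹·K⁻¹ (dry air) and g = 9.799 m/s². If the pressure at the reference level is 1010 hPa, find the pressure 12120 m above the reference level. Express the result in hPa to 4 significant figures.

Scale height: H = RT/g = 287 × 283 / 9.799 = 8288.7 m.
Barometric formula: P = P₀ exp(−z/H).
z/H = 12120/8288.7 = 1.4622; exp(−1.4622) = 0.23173.
P = 1010 × 0.23173 = 234.05 hPa.

P ≈ 234.0 hPa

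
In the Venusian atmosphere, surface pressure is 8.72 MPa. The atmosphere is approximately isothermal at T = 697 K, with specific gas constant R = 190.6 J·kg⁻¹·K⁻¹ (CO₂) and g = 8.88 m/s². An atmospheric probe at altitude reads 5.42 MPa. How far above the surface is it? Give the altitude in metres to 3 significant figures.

Scale height: H = RT/g = 190.6 × 697 / 8.88 = 14960 m.
Invert the barometric formula: z = H ln(P₀/P).
P₀/P = 8.72/5.42 = 1.6089; ln(1.6089) = 0.47555.
z = 14960 × 0.47555 = 7114.2 m.

z ≈ 7110 m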